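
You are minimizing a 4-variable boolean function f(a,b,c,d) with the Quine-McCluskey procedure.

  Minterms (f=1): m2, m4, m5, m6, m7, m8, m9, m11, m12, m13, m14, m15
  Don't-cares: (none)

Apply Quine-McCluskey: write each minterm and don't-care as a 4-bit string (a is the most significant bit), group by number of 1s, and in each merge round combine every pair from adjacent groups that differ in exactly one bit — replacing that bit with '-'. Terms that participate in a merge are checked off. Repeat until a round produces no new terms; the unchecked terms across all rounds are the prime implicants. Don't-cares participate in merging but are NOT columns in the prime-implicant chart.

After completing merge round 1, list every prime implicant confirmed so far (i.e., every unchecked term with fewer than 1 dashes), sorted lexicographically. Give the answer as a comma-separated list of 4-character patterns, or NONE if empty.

NONE

Round 0: 0010✓ 0100✓ 0101✓ 0110✓ 0111✓ 1000✓ 1001✓ 1011✓ 1100✓ 1101✓ 1110✓ 1111✓
Round 1: -100✓ -101✓ -110✓ -111✓ 0-10 01-0✓ 01-1✓ 010-✓ 011-✓ 1-00✓ 1-01✓ 1-11✓ 10-1✓ 100-✓ 11-0✓ 11-1✓ 110-✓ 111-✓
Round 2: -1-0✓ -1-1✓ -10-✓ -11-✓ 01--✓ 1--1 1-0- 11--✓
Round 3: -1--
PIs = {-1--, 0-10, 1--1, 1-0-}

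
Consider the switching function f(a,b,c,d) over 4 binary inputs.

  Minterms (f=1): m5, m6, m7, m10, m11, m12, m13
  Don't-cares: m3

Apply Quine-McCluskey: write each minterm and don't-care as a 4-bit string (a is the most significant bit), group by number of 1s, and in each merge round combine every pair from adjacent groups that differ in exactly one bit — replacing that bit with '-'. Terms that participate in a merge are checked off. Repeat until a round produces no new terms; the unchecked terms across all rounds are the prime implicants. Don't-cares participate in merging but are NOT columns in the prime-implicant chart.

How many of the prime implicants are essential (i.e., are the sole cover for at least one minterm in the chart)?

[col 0] 0011*, 0101*, 0110*, 0111*, 1010*, 1011*, 1100*, 1101*
[col 1] -011, -101, 0-11, 01-1, 011-, 101-, 110-
Prime implicants: -011, -101, 0-11, 01-1, 011-, 101-, 110-
PI chart (minterm → PIs covering it):
  5 | -101,01-1
  6 | 011-  (sole → essential)
  7 | 0-11,01-1,011-
  10 | 101-  (sole → essential)
  11 | -011,101-
  12 | 110-  (sole → essential)
  13 | -101,110-
Essential prime implicants: 011-, 101-, 110-

3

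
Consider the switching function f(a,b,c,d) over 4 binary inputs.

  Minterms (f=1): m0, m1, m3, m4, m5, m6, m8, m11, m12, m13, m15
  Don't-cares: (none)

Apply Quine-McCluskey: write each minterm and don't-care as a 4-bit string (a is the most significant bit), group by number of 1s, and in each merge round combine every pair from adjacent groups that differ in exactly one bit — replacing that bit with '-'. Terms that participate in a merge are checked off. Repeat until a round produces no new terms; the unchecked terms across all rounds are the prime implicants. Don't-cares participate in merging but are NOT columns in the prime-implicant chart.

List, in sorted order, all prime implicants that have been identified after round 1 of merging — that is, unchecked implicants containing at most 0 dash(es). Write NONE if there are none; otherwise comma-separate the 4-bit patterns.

NONE

size-2^0 implicants → 0000(✓)  0001(✓)  0011(✓)  0100(✓)  0101(✓)  0110(✓)  1000(✓)  1011(✓)  1100(✓)  1101(✓)  1111(✓)
size-2^1 implicants → -000(✓)  -011  -100(✓)  -101(✓)  0-00(✓)  0-01(✓)  00-1  000-(✓)  01-0  010-(✓)  1-00(✓)  1-11  11-1  110-(✓)
size-2^2 implicants → --00  -10-  0-0-
Unchecked terms (primes): --00, -011, -10-, 0-0-, 00-1, 01-0, 1-11, 11-1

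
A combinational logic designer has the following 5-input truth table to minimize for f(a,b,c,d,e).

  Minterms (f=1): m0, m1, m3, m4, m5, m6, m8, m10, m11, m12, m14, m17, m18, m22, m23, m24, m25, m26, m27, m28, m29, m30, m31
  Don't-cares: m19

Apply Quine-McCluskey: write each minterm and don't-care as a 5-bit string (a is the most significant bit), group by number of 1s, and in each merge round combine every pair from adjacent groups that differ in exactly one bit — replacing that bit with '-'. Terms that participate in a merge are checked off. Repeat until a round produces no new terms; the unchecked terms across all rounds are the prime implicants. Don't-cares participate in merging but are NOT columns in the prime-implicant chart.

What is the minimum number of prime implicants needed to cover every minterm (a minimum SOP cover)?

Round 0: 00000✓ 00001✓ 00011✓ 00100✓ 00101✓ 00110✓ 01000✓ 01010✓ 01011✓ 01100✓ 01110✓ 10001✓ 10010✓ 10011✓ 10110✓ 10111✓ 11000✓ 11001✓ 11010✓ 11011✓ 11100✓ 11101✓ 11110✓ 11111✓
Round 1: -0001✓ -0011✓ -0110✓ -1000✓ -1010✓ -1011✓ -1100✓ -1110✓ 0-000✓ 0-011✓ 0-100✓ 0-110✓ 00-00✓ 00-01✓ 000-1✓ 0000-✓ 001-0✓ 0010-✓ 01-00✓ 01-10✓ 010-0✓ 0101-✓ 011-0✓ 1-001✓ 1-010✓ 1-011✓ 1-110✓ 1-111✓ 10-10✓ 10-11✓ 100-1✓ 1001-✓ 1011-✓ 11-00✓ 11-01✓ 11-10✓ 11-11✓ 110-0✓ 110-1✓ 1100-✓ 1101-✓ 111-0✓ 111-1✓ 1110-✓ 1111-✓
Round 2: --011 --110 -00-1 -1-00✓ -1-10✓ -10-0✓ -101- -11-0✓ 0--00 0-1-0 00-0- 01--0✓ 1--10✓ 1--11✓ 1-0-1 1-01-✓ 1-11-✓ 10-1-✓ 11--0✓ 11--1✓ 11-0-✓ 11-1-✓ 110--✓ 111--✓
Round 3: -1--0 1--1- 11---
PIs = {--011, --110, -00-1, -1--0, -101-, 0--00, 0-1-0, 00-0-, 1--1-, 1-0-1, 11---}
Coverage chart:
  m0: 0--00,00-0-
  m1: -00-1,00-0-
  m3: --011,-00-1
  m4: 0--00,0-1-0,00-0-
  m5: 00-0- ←essential
  m6: --110,0-1-0
  m8: -1--0,0--00
  m10: -1--0,-101-
  m11: --011,-101-
  m12: -1--0,0--00,0-1-0
  m14: --110,-1--0,0-1-0
  m17: -00-1,1-0-1
  m18: 1--1- ←essential
  m22: --110,1--1-
  m23: 1--1- ←essential
  m24: -1--0,11---
  m25: 1-0-1,11---
  m26: -1--0,-101-,1--1-,11---
  m27: --011,-101-,1--1-,1-0-1,11---
  m28: -1--0,11---
  m29: 11--- ←essential
  m30: --110,-1--0,1--1-,11---
  m31: 1--1-,11---
Essential: 00-0-, 1--1-, 11---
Petrick residual → --011, --110, -00-1, -1--0
Min cover (7 terms): c'de + cde' + b'c'e + be' + a'b'd' + ad + ab

7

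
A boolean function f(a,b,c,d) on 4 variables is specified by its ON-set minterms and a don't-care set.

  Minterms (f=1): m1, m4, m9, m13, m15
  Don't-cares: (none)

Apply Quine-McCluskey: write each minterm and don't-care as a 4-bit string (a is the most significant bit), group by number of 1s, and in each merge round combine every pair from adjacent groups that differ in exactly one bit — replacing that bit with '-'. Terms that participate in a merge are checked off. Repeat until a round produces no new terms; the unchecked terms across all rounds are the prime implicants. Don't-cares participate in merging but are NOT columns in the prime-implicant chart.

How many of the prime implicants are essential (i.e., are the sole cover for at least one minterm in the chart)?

[col 0] 0001*, 0100, 1001*, 1101*, 1111*
[col 1] -001, 1-01, 11-1
Prime implicants: -001, 0100, 1-01, 11-1
PI chart (minterm → PIs covering it):
  1 | -001  (sole → essential)
  4 | 0100  (sole → essential)
  9 | -001,1-01
  13 | 1-01,11-1
  15 | 11-1  (sole → essential)
Essential prime implicants: -001, 0100, 11-1

3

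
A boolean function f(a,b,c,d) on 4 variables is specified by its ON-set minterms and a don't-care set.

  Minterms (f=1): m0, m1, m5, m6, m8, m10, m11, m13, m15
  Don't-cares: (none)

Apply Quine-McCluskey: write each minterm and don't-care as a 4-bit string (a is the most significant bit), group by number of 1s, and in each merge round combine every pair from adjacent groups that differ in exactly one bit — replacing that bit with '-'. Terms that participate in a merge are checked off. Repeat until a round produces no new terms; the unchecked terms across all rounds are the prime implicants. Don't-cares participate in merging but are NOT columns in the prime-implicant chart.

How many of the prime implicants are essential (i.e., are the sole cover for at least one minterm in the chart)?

1

Round 0: 0000✓ 0001✓ 0101✓ 0110 1000✓ 1010✓ 1011✓ 1101✓ 1111✓
Round 1: -000 -101 0-01 000- 1-11 10-0 101- 11-1
PIs = {-000, -101, 0-01, 000-, 0110, 1-11, 10-0, 101-, 11-1}
Coverage chart:
  m0: -000,000-
  m1: 0-01,000-
  m5: -101,0-01
  m6: 0110 ←essential
  m8: -000,10-0
  m10: 10-0,101-
  m11: 1-11,101-
  m13: -101,11-1
  m15: 1-11,11-1
Essential: 0110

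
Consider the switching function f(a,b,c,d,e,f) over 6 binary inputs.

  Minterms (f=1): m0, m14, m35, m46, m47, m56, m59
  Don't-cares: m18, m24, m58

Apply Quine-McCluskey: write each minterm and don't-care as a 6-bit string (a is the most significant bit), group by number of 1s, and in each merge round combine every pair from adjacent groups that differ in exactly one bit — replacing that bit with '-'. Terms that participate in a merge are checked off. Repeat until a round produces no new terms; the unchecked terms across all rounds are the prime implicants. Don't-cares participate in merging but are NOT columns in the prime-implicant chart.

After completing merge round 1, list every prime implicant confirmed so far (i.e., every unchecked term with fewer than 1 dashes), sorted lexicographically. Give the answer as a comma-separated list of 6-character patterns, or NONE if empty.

000000, 010010, 100011

[col 0] 000000, 001110*, 010010, 011000*, 100011, 101110*, 101111*, 111000*, 111010*, 111011*
[col 1] -01110, -11000, 10111-, 1110-0, 11101-
Prime implicants: -01110, -11000, 000000, 010010, 100011, 10111-, 1110-0, 11101-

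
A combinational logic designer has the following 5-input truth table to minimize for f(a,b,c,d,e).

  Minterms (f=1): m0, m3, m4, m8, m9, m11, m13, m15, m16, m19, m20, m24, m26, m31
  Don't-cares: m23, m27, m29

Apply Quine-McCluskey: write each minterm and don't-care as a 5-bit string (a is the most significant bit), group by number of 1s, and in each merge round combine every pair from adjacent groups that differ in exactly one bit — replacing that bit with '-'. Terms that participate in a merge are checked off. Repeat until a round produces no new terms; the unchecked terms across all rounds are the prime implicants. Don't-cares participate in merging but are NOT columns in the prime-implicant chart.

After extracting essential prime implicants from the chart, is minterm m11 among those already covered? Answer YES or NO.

[col 0] 00000*, 00011*, 00100*, 01000*, 01001*, 01011*, 01101*, 01111*, 10000*, 10011*, 10100*, 10111*, 11000*, 11010*, 11011*, 11101*, 11111*
[col 1] -0000*, -0011*, -0100*, -1000*, -1011*, -1101*, -1111*, 0-000*, 0-011*, 00-00*, 01-01*, 01-11*, 010-1*, 0100-, 011-1*, 1-000*, 1-011*, 1-111*, 10-00*, 10-11*, 11-11*, 110-0, 1101-, 111-1*
[col 2] --000, --011, -0-00, -1-11, -11-1, 01--1, 1--11
Prime implicants: --000, --011, -0-00, -1-11, -11-1, 01--1, 0100-, 1--11, 110-0, 1101-
PI chart (minterm → PIs covering it):
  0 | --000,-0-00
  3 | --011  (sole → essential)
  4 | -0-00  (sole → essential)
  8 | --000,0100-
  9 | 01--1,0100-
  11 | --011,-1-11,01--1
  13 | -11-1,01--1
  15 | -1-11,-11-1,01--1
  16 | --000,-0-00
  19 | --011,1--11
  20 | -0-00  (sole → essential)
  24 | --000,110-0
  26 | 110-0,1101-
  31 | -1-11,-11-1,1--11
Essential prime implicants: --011, -0-00

YES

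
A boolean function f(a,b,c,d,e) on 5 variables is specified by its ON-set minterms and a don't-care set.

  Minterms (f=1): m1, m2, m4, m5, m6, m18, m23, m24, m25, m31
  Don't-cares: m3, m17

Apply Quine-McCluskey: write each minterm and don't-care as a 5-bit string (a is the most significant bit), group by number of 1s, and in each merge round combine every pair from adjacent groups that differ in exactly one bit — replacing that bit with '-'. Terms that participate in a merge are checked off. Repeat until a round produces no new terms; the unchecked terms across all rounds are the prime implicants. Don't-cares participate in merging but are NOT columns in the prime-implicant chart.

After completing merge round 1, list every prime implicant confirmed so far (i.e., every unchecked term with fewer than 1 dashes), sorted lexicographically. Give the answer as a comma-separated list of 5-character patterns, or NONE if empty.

size-2^0 implicants → 00001(✓)  00010(✓)  00011(✓)  00100(✓)  00101(✓)  00110(✓)  10001(✓)  10010(✓)  10111(✓)  11000(✓)  11001(✓)  11111(✓)
size-2^1 implicants → -0001  -0010  00-01  00-10  000-1  0001-  001-0  0010-  1-001  1-111  1100-
Unchecked terms (primes): -0001, -0010, 00-01, 00-10, 000-1, 0001-, 001-0, 0010-, 1-001, 1-111, 1100-

NONE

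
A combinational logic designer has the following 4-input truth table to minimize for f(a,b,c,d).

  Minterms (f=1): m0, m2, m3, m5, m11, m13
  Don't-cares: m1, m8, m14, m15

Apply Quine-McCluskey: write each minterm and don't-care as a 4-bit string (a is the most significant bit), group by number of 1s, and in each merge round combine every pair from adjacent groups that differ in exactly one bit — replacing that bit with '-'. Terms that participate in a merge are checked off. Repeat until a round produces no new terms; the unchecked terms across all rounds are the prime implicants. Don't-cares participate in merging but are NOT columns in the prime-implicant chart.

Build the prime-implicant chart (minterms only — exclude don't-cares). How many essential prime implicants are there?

size-2^0 implicants → 0000(✓)  0001(✓)  0010(✓)  0011(✓)  0101(✓)  1000(✓)  1011(✓)  1101(✓)  1110(✓)  1111(✓)
size-2^1 implicants → -000  -011  -101  0-01  00-0(✓)  00-1(✓)  000-(✓)  001-(✓)  1-11  11-1  111-
size-2^2 implicants → 00--
Unchecked terms (primes): -000, -011, -101, 0-01, 00--, 1-11, 11-1, 111-
Minterm coverage:
  m0 ⊆ -000,00--
  m2 ⊆ 00-- [E]
  m3 ⊆ -011,00--
  m5 ⊆ -101,0-01
  m11 ⊆ -011,1-11
  m13 ⊆ -101,11-1
E = {00--}

1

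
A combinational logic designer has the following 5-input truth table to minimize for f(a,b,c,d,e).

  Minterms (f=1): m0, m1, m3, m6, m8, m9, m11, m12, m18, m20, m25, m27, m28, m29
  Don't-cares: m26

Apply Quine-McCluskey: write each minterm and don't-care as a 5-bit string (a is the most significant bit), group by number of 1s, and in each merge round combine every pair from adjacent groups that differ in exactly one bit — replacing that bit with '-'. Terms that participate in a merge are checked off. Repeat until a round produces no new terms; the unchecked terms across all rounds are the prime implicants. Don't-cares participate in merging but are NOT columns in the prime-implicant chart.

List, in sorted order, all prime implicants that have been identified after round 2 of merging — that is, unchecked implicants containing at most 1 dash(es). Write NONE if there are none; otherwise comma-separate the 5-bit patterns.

Round 0: 00000✓ 00001✓ 00011✓ 00110 01000✓ 01001✓ 01011✓ 01100✓ 10010✓ 10100✓ 11001✓ 11010✓ 11011✓ 11100✓ 11101✓
Round 1: -1001✓ -1011✓ -1100 0-000✓ 0-001✓ 0-011✓ 000-1✓ 0000-✓ 01-00 010-1✓ 0100-✓ 1-010 1-100 11-01 110-1✓ 1101- 1110-
Round 2: -10-1 0-0-1 0-00-
PIs = {-10-1, -1100, 0-0-1, 0-00-, 00110, 01-00, 1-010, 1-100, 11-01, 1101-, 1110-}

-1100, 00110, 01-00, 1-010, 1-100, 11-01, 1101-, 1110-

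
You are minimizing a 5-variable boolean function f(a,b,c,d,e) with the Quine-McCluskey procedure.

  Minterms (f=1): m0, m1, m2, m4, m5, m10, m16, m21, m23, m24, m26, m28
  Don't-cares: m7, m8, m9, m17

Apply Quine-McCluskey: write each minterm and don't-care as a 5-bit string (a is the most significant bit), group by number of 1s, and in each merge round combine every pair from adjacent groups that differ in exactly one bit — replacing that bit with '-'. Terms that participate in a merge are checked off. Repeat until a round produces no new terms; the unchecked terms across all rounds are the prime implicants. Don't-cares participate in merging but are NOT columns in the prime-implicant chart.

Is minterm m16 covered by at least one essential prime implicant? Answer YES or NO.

NO

Round 0: 00000✓ 00001✓ 00010✓ 00100✓ 00101✓ 00111✓ 01000✓ 01001✓ 01010✓ 10000✓ 10001✓ 10101✓ 10111✓ 11000✓ 11010✓ 11100✓
Round 1: -0000✓ -0001✓ -0101✓ -0111✓ -1000✓ -1010✓ 0-000✓ 0-001✓ 0-010✓ 00-00✓ 00-01✓ 000-0✓ 0000-✓ 001-1✓ 0010-✓ 010-0✓ 0100-✓ 1-000✓ 10-01✓ 1000-✓ 101-1✓ 11-00 110-0✓
Round 2: --000 -0-01 -000- -01-1 -10-0 0-0-0 0-00- 00-0-
PIs = {--000, -0-01, -000-, -01-1, -10-0, 0-0-0, 0-00-, 00-0-, 11-00}
Coverage chart:
  m0: --000,-000-,0-0-0,0-00-,00-0-
  m1: -0-01,-000-,0-00-,00-0-
  m2: 0-0-0 ←essential
  m4: 00-0- ←essential
  m5: -0-01,-01-1,00-0-
  m10: -10-0,0-0-0
  m16: --000,-000-
  m21: -0-01,-01-1
  m23: -01-1 ←essential
  m24: --000,-10-0,11-00
  m26: -10-0 ←essential
  m28: 11-00 ←essential
Essential: -01-1, -10-0, 0-0-0, 00-0-, 11-00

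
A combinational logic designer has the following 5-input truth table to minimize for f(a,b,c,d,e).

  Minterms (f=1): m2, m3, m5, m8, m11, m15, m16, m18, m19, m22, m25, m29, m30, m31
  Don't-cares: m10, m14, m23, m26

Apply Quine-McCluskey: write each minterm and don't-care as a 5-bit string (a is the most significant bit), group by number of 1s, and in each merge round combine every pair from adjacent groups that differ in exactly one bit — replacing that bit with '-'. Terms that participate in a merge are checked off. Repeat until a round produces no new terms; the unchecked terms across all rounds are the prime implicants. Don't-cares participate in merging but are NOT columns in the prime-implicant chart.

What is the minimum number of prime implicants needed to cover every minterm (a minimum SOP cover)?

Round 0: 00010✓ 00011✓ 00101 01000✓ 01010✓ 01011✓ 01110✓ 01111✓ 10000✓ 10010✓ 10011✓ 10110✓ 10111✓ 11001✓ 11010✓ 11101✓ 11110✓ 11111✓
Round 1: -0010✓ -0011✓ -1010✓ -1110✓ -1111✓ 0-010✓ 0-011✓ 0001-✓ 01-10✓ 01-11✓ 010-0 0101-✓ 0111-✓ 1-010✓ 1-110✓ 1-111✓ 10-10✓ 10-11✓ 100-0 1001-✓ 1011-✓ 11-01 11-10✓ 111-1 1111-✓
Round 2: --010 -001- -1-10 -111- 0-01- 01-1- 1--10 1-11- 10-1-
PIs = {--010, -001-, -1-10, -111-, 0-01-, 00101, 01-1-, 010-0, 1--10, 1-11-, 10-1-, 100-0, 11-01, 111-1}
Coverage chart:
  m2: --010,-001-,0-01-
  m3: -001-,0-01-
  m5: 00101 ←essential
  m8: 010-0 ←essential
  m11: 0-01-,01-1-
  m15: -111-,01-1-
  m16: 100-0 ←essential
  m18: --010,-001-,1--10,10-1-,100-0
  m19: -001-,10-1-
  m22: 1--10,1-11-,10-1-
  m25: 11-01 ←essential
  m29: 11-01,111-1
  m30: -1-10,-111-,1--10,1-11-
  m31: -111-,1-11-,111-1
Essential: 00101, 010-0, 100-0, 11-01
Petrick residual → -001-, 01-1-, 1-11-
Min cover (7 terms): b'c'd + a'b'cd'e + a'bd + a'bc'e' + acd + ab'c'e' + abd'e

7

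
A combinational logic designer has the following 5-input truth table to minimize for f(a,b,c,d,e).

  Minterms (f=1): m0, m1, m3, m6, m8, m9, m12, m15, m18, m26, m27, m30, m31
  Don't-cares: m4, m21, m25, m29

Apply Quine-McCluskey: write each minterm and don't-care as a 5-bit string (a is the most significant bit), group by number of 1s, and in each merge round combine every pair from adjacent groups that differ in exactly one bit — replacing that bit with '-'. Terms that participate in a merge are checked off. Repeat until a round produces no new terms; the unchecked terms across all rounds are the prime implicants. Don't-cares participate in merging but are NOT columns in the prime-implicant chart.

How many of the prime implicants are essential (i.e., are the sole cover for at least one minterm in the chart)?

Round 0: 00000✓ 00001✓ 00011✓ 00100✓ 00110✓ 01000✓ 01001✓ 01100✓ 01111✓ 10010✓ 10101✓ 11001✓ 11010✓ 11011✓ 11101✓ 11110✓ 11111✓
Round 1: -1001 -1111 0-000✓ 0-001✓ 0-100✓ 00-00✓ 000-1 0000-✓ 001-0 01-00✓ 0100-✓ 1-010 1-101 11-01✓ 11-10✓ 11-11✓ 110-1✓ 1101-✓ 111-1✓ 1111-✓
Round 2: 0--00 0-00- 11--1 11-1-
PIs = {-1001, -1111, 0--00, 0-00-, 000-1, 001-0, 1-010, 1-101, 11--1, 11-1-}
Coverage chart:
  m0: 0--00,0-00-
  m1: 0-00-,000-1
  m3: 000-1 ←essential
  m6: 001-0 ←essential
  m8: 0--00,0-00-
  m9: -1001,0-00-
  m12: 0--00 ←essential
  m15: -1111 ←essential
  m18: 1-010 ←essential
  m26: 1-010,11-1-
  m27: 11--1,11-1-
  m30: 11-1- ←essential
  m31: -1111,11--1,11-1-
Essential: -1111, 0--00, 000-1, 001-0, 1-010, 11-1-

6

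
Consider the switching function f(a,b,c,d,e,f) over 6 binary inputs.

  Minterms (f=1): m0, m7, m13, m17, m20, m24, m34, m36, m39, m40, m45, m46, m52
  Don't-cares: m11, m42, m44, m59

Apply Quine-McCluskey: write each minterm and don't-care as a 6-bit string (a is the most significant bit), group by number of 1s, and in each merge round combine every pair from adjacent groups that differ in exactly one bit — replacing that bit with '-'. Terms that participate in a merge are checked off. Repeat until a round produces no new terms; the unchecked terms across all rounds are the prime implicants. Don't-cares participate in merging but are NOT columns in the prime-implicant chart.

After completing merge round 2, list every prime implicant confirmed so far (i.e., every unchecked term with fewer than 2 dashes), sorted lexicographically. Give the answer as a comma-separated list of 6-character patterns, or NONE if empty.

-00111, -01101, -10100, 000000, 001011, 010001, 011000, 1-0100, 10-010, 10-100, 10110-, 111011

size-2^0 implicants → 000000  000111(✓)  001011  001101(✓)  010001  010100(✓)  011000  100010(✓)  100100(✓)  100111(✓)  101000(✓)  101010(✓)  101100(✓)  101101(✓)  101110(✓)  110100(✓)  111011
size-2^1 implicants → -00111  -01101  -10100  1-0100  10-010  10-100  101-00(✓)  101-10(✓)  1010-0(✓)  1011-0(✓)  10110-
size-2^2 implicants → 101--0
Unchecked terms (primes): -00111, -01101, -10100, 000000, 001011, 010001, 011000, 1-0100, 10-010, 10-100, 101--0, 10110-, 111011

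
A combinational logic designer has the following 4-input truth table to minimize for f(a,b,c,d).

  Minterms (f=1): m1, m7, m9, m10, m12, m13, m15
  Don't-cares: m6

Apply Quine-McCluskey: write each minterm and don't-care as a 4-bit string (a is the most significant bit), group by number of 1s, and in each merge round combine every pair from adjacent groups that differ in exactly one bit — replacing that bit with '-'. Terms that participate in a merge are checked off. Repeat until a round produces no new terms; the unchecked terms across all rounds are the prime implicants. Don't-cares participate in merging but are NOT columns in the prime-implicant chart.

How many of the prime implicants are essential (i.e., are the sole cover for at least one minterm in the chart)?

Round 0: 0001✓ 0110✓ 0111✓ 1001✓ 1010 1100✓ 1101✓ 1111✓
Round 1: -001 -111 011- 1-01 11-1 110-
PIs = {-001, -111, 011-, 1-01, 1010, 11-1, 110-}
Coverage chart:
  m1: -001 ←essential
  m7: -111,011-
  m9: -001,1-01
  m10: 1010 ←essential
  m12: 110- ←essential
  m13: 1-01,11-1,110-
  m15: -111,11-1
Essential: -001, 1010, 110-

3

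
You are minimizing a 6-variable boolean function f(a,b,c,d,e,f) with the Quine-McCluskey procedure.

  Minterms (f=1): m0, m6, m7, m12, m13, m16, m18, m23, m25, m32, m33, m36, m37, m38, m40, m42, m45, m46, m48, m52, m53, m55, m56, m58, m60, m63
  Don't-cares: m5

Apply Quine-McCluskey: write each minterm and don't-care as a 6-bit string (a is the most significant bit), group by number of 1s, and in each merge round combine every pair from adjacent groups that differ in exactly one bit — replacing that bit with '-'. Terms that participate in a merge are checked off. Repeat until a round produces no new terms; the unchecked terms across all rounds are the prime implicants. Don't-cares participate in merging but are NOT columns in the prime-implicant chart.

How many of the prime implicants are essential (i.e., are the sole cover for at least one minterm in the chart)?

[col 0] 000000*, 000101*, 000110*, 000111*, 001100*, 001101*, 010000*, 010010*, 010111*, 011001, 100000*, 100001*, 100100*, 100101*, 100110*, 101000*, 101010*, 101101*, 101110*, 110000*, 110100*, 110101*, 110111*, 111000*, 111010*, 111100*, 111111*
[col 1] -00000*, -00101*, -00110, -01101*, -10000*, -10111, 0-0000*, 0-0111, 00-101*, 0001-1, 00011-, 00110-, 0100-0, 1-0000*, 1-0100*, 1-0101*, 1-1000*, 1-1010*, 10-000*, 10-101*, 10-110, 100-00*, 100-01*, 10000-*, 1001-0, 10010-*, 101-10, 1010-0*, 11-000*, 11-100*, 11-111, 110-00*, 1101-1, 11010-*, 111-00*, 1110-0*
[col 2] --0000, -0-101, 1--000, 1-0-00, 1-010-, 1-10-0, 100-0-, 11--00
Prime implicants: --0000, -0-101, -00110, -10111, 0-0111, 0001-1, 00011-, 00110-, 0100-0, 011001, 1--000, 1-0-00, 1-010-, 1-10-0, 10-110, 100-0-, 1001-0, 101-10, 11--00, 11-111, 1101-1
PI chart (minterm → PIs covering it):
  0 | --0000  (sole → essential)
  6 | -00110,00011-
  7 | 0-0111,0001-1,00011-
  12 | 00110-  (sole → essential)
  13 | -0-101,00110-
  16 | --0000,0100-0
  18 | 0100-0  (sole → essential)
  23 | -10111,0-0111
  25 | 011001  (sole → essential)
  32 | --0000,1--000,1-0-00,100-0-
  33 | 100-0-  (sole → essential)
  36 | 1-0-00,1-010-,100-0-,1001-0
  37 | -0-101,1-010-,100-0-
  38 | -00110,10-110,1001-0
  40 | 1--000,1-10-0
  42 | 1-10-0,101-10
  45 | -0-101  (sole → essential)
  46 | 10-110,101-10
  48 | --0000,1--000,1-0-00,11--00
  52 | 1-0-00,1-010-,11--00
  53 | 1-010-,1101-1
  55 | -10111,11-111,1101-1
  56 | 1--000,1-10-0,11--00
  58 | 1-10-0  (sole → essential)
  60 | 11--00  (sole → essential)
  63 | 11-111  (sole → essential)
Essential prime implicants: --0000, -0-101, 00110-, 0100-0, 011001, 1-10-0, 100-0-, 11--00, 11-111

9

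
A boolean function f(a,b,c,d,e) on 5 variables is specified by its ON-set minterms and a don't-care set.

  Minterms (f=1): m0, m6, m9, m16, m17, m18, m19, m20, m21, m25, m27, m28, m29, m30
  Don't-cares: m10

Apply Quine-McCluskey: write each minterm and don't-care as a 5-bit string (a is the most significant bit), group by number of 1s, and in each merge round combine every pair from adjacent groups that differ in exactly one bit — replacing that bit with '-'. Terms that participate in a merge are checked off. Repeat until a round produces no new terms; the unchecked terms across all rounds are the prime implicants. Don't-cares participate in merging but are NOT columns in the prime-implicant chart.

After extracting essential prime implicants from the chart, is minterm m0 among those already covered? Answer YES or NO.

[col 0] 00000*, 00110, 01001*, 01010, 10000*, 10001*, 10010*, 10011*, 10100*, 10101*, 11001*, 11011*, 11100*, 11101*, 11110*
[col 1] -0000, -1001, 1-001*, 1-011*, 1-100*, 1-101*, 10-00*, 10-01*, 100-0*, 100-1*, 1000-*, 1001-*, 1010-*, 11-01*, 110-1*, 111-0, 1110-*
[col 2] 1--01, 1-0-1, 1-10-, 10-0-, 100--
Prime implicants: -0000, -1001, 00110, 01010, 1--01, 1-0-1, 1-10-, 10-0-, 100--, 111-0
PI chart (minterm → PIs covering it):
  0 | -0000  (sole → essential)
  6 | 00110  (sole → essential)
  9 | -1001  (sole → essential)
  16 | -0000,10-0-,100--
  17 | 1--01,1-0-1,10-0-,100--
  18 | 100--  (sole → essential)
  19 | 1-0-1,100--
  20 | 1-10-,10-0-
  21 | 1--01,1-10-,10-0-
  25 | -1001,1--01,1-0-1
  27 | 1-0-1  (sole → essential)
  28 | 1-10-,111-0
  29 | 1--01,1-10-
  30 | 111-0  (sole → essential)
Essential prime implicants: -0000, -1001, 00110, 1-0-1, 100--, 111-0

YES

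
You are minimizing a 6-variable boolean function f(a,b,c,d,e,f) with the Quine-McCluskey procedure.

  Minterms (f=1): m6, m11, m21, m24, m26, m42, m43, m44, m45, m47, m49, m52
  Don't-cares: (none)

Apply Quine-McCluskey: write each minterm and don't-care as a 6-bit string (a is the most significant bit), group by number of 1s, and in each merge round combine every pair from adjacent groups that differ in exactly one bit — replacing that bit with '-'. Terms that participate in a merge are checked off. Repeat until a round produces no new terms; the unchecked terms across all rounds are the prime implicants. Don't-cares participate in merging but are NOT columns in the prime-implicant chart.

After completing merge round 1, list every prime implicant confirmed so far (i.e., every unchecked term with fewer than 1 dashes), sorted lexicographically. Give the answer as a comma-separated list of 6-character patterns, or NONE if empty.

000110, 010101, 110001, 110100

size-2^0 implicants → 000110  001011(✓)  010101  011000(✓)  011010(✓)  101010(✓)  101011(✓)  101100(✓)  101101(✓)  101111(✓)  110001  110100
size-2^1 implicants → -01011  0110-0  101-11  10101-  1011-1  10110-
Unchecked terms (primes): -01011, 000110, 010101, 0110-0, 101-11, 10101-, 1011-1, 10110-, 110001, 110100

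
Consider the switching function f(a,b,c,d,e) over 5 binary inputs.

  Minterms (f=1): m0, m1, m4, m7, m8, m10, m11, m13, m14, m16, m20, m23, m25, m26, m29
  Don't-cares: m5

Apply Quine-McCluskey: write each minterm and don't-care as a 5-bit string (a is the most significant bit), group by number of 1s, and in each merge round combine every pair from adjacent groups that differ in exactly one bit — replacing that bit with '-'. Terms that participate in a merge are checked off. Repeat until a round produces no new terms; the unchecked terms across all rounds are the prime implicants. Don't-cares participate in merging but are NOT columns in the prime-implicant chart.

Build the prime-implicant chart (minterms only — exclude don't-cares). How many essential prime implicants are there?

7

Round 0: 00000✓ 00001✓ 00100✓ 00101✓ 00111✓ 01000✓ 01010✓ 01011✓ 01101✓ 01110✓ 10000✓ 10100✓ 10111✓ 11001✓ 11010✓ 11101✓
Round 1: -0000✓ -0100✓ -0111 -1010 -1101 0-000 0-101 00-00✓ 00-01✓ 0000-✓ 001-1 0010-✓ 01-10 010-0 0101- 10-00✓ 11-01
Round 2: -0-00 00-0-
PIs = {-0-00, -0111, -1010, -1101, 0-000, 0-101, 00-0-, 001-1, 01-10, 010-0, 0101-, 11-01}
Coverage chart:
  m0: -0-00,0-000,00-0-
  m1: 00-0- ←essential
  m4: -0-00,00-0-
  m7: -0111,001-1
  m8: 0-000,010-0
  m10: -1010,01-10,010-0,0101-
  m11: 0101- ←essential
  m13: -1101,0-101
  m14: 01-10 ←essential
  m16: -0-00 ←essential
  m20: -0-00 ←essential
  m23: -0111 ←essential
  m25: 11-01 ←essential
  m26: -1010 ←essential
  m29: -1101,11-01
Essential: -0-00, -0111, -1010, 00-0-, 01-10, 0101-, 11-01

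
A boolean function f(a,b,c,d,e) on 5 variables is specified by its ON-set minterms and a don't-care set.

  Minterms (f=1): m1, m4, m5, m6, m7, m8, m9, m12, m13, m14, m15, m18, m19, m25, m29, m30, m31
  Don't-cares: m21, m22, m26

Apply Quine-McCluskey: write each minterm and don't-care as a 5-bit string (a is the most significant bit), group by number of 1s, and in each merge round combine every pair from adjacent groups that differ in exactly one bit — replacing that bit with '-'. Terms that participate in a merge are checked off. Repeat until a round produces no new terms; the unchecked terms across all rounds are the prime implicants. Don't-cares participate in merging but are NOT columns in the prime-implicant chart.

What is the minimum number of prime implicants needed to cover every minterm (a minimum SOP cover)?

6

size-2^0 implicants → 00001(✓)  00100(✓)  00101(✓)  00110(✓)  00111(✓)  01000(✓)  01001(✓)  01100(✓)  01101(✓)  01110(✓)  01111(✓)  10010(✓)  10011(✓)  10101(✓)  10110(✓)  11001(✓)  11010(✓)  11101(✓)  11110(✓)  11111(✓)
size-2^1 implicants → -0101(✓)  -0110(✓)  -1001(✓)  -1101(✓)  -1110(✓)  -1111(✓)  0-001(✓)  0-100(✓)  0-101(✓)  0-110(✓)  0-111(✓)  00-01(✓)  001-0(✓)  001-1(✓)  0010-(✓)  0011-(✓)  01-00(✓)  01-01(✓)  0100-(✓)  011-0(✓)  011-1(✓)  0110-(✓)  0111-(✓)  1-010(✓)  1-101(✓)  1-110(✓)  10-10(✓)  1001-  11-01(✓)  11-10(✓)  111-1(✓)  1111-(✓)
size-2^2 implicants → --101  --110  -1-01  -11-1  -111-  0--01  0-1-0(✓)  0-1-1(✓)  0-10-(✓)  0-11-(✓)  001--(✓)  01-0-  011--(✓)  1--10
size-2^3 implicants → 0-1--
Unchecked terms (primes): --101, --110, -1-01, -11-1, -111-, 0--01, 0-1--, 01-0-, 1--10, 1001-
Minterm coverage:
  m1 ⊆ 0--01 [E]
  m4 ⊆ 0-1-- [E]
  m5 ⊆ --101,0--01,0-1--
  m6 ⊆ --110,0-1--
  m7 ⊆ 0-1-- [E]
  m8 ⊆ 01-0- [E]
  m9 ⊆ -1-01,0--01,01-0-
  m12 ⊆ 0-1--,01-0-
  m13 ⊆ --101,-1-01,-11-1,0--01,0-1--,01-0-
  m14 ⊆ --110,-111-,0-1--
  m15 ⊆ -11-1,-111-,0-1--
  m18 ⊆ 1--10,1001-
  m19 ⊆ 1001- [E]
  m25 ⊆ -1-01 [E]
  m29 ⊆ --101,-1-01,-11-1
  m30 ⊆ --110,-111-,1--10
  m31 ⊆ -11-1,-111-
E = {-1-01, 0--01, 0-1--, 01-0-, 1001-}
Petrick residual → -111-
Cover = bd'e + bcd + a'd'e + a'c + a'bd' + ab'c'd  |cover|=6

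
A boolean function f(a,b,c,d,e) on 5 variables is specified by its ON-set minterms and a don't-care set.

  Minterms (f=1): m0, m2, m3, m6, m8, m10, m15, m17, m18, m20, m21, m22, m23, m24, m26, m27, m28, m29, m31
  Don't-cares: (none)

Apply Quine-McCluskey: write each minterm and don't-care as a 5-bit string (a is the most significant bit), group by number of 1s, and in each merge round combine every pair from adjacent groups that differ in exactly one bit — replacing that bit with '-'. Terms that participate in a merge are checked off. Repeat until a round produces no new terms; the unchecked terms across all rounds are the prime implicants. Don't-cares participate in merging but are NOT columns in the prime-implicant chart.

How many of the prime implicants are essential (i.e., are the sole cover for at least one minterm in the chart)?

5

Round 0: 00000✓ 00010✓ 00011✓ 00110✓ 01000✓ 01010✓ 01111✓ 10001✓ 10010✓ 10100✓ 10101✓ 10110✓ 10111✓ 11000✓ 11010✓ 11011✓ 11100✓ 11101✓ 11111✓
Round 1: -0010✓ -0110✓ -1000✓ -1010✓ -1111 0-000✓ 0-010✓ 00-10✓ 000-0✓ 0001- 010-0✓ 1-010✓ 1-100✓ 1-101✓ 1-111✓ 10-01 10-10✓ 101-0✓ 101-1✓ 1010-✓ 1011-✓ 11-00 11-11 110-0✓ 1101- 111-1✓ 1110-✓
Round 2: --010 -0-10 -10-0 0-0-0 1-1-1 1-10- 101--
PIs = {--010, -0-10, -10-0, -1111, 0-0-0, 0001-, 1-1-1, 1-10-, 10-01, 101--, 11-00, 11-11, 1101-}
Coverage chart:
  m0: 0-0-0 ←essential
  m2: --010,-0-10,0-0-0,0001-
  m3: 0001- ←essential
  m6: -0-10 ←essential
  m8: -10-0,0-0-0
  m10: --010,-10-0,0-0-0
  m15: -1111 ←essential
  m17: 10-01 ←essential
  m18: --010,-0-10
  m20: 1-10-,101--
  m21: 1-1-1,1-10-,10-01,101--
  m22: -0-10,101--
  m23: 1-1-1,101--
  m24: -10-0,11-00
  m26: --010,-10-0,1101-
  m27: 11-11,1101-
  m28: 1-10-,11-00
  m29: 1-1-1,1-10-
  m31: -1111,1-1-1,11-11
Essential: -0-10, -1111, 0-0-0, 0001-, 10-01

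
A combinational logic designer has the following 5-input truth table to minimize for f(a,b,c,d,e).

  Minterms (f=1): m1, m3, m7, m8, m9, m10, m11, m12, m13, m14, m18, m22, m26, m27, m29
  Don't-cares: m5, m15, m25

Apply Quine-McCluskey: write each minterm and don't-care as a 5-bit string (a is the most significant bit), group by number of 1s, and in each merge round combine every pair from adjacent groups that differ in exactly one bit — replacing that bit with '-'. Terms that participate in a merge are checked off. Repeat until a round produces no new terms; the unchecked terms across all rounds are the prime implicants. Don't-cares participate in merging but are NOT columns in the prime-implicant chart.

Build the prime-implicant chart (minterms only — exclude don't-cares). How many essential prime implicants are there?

4

[col 0] 00001*, 00011*, 00101*, 00111*, 01000*, 01001*, 01010*, 01011*, 01100*, 01101*, 01110*, 01111*, 10010*, 10110*, 11001*, 11010*, 11011*, 11101*
[col 1] -1001*, -1010*, -1011*, -1101*, 0-001*, 0-011*, 0-101*, 0-111*, 00-01*, 00-11*, 000-1*, 001-1*, 01-00*, 01-01*, 01-10*, 01-11*, 010-0*, 010-1*, 0100-*, 0101-*, 011-0*, 011-1*, 0110-*, 0111-*, 1-010, 10-10, 11-01*, 110-1*, 1101-*
[col 2] -1-01, -10-1, -101-, 0--01*, 0--11*, 0-0-1*, 0-1-1*, 00--1*, 01--0*, 01--1*, 01-0-*, 01-1-*, 010--*, 011--*
[col 3] 0---1, 01---
Prime implicants: -1-01, -10-1, -101-, 0---1, 01---, 1-010, 10-10
PI chart (minterm → PIs covering it):
  1 | 0---1  (sole → essential)
  3 | 0---1  (sole → essential)
  7 | 0---1  (sole → essential)
  8 | 01---  (sole → essential)
  9 | -1-01,-10-1,0---1,01---
  10 | -101-,01---
  11 | -10-1,-101-,0---1,01---
  12 | 01---  (sole → essential)
  13 | -1-01,0---1,01---
  14 | 01---  (sole → essential)
  18 | 1-010,10-10
  22 | 10-10  (sole → essential)
  26 | -101-,1-010
  27 | -10-1,-101-
  29 | -1-01  (sole → essential)
Essential prime implicants: -1-01, 0---1, 01---, 10-10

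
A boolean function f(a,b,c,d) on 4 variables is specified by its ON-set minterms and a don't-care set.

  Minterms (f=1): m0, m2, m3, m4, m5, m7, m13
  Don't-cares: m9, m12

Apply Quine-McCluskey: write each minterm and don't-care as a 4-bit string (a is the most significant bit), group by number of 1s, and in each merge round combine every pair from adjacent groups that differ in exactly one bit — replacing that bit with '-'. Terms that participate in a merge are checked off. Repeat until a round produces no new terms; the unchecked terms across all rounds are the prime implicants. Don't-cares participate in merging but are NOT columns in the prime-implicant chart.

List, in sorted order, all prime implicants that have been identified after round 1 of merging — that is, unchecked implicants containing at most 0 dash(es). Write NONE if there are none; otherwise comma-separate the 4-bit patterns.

NONE

size-2^0 implicants → 0000(✓)  0010(✓)  0011(✓)  0100(✓)  0101(✓)  0111(✓)  1001(✓)  1100(✓)  1101(✓)
size-2^1 implicants → -100(✓)  -101(✓)  0-00  0-11  00-0  001-  01-1  010-(✓)  1-01  110-(✓)
size-2^2 implicants → -10-
Unchecked terms (primes): -10-, 0-00, 0-11, 00-0, 001-, 01-1, 1-01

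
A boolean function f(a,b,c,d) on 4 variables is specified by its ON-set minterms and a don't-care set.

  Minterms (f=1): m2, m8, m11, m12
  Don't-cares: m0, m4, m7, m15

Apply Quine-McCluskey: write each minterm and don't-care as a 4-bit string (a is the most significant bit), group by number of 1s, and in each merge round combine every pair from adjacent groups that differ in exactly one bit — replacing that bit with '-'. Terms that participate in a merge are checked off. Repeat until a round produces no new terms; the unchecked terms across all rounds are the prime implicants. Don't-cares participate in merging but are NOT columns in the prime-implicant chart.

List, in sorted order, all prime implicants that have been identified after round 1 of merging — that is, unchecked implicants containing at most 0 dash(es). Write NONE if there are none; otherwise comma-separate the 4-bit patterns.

NONE

Round 0: 0000✓ 0010✓ 0100✓ 0111✓ 1000✓ 1011✓ 1100✓ 1111✓
Round 1: -000✓ -100✓ -111 0-00✓ 00-0 1-00✓ 1-11
Round 2: --00
PIs = {--00, -111, 00-0, 1-11}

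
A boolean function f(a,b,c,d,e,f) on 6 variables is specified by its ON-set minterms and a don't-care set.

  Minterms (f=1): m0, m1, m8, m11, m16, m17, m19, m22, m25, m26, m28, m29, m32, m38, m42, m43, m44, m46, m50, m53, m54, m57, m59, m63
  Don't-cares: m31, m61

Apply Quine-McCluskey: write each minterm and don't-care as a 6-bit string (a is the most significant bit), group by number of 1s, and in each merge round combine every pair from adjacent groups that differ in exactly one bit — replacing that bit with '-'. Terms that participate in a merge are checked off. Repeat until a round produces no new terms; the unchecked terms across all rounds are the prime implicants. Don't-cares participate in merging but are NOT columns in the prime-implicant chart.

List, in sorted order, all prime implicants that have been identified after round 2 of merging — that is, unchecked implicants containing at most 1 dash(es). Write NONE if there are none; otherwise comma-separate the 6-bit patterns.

[col 0] 000000*, 000001*, 001000*, 001011*, 010000*, 010001*, 010011*, 010110*, 011001*, 011010, 011100*, 011101*, 011111*, 100000*, 100110*, 101010*, 101011*, 101100*, 101110*, 110010*, 110101*, 110110*, 111001*, 111011*, 111101*, 111111*
[col 1] -00000, -01011, -10110, -11001*, -11101*, -11111*, 0-0000*, 0-0001*, 00-000, 00000-*, 01-001, 0100-1, 01000-*, 011-01*, 0111-1*, 01110-, 1-0110, 1-1011, 10-110, 101-10, 10101-, 1011-0, 11-101, 110-10, 111-01*, 111-11*, 1110-1*, 1111-1*
[col 2] -11-01, -111-1, 0-000-, 111--1
Prime implicants: -00000, -01011, -10110, -11-01, -111-1, 0-000-, 00-000, 01-001, 0100-1, 011010, 01110-, 1-0110, 1-1011, 10-110, 101-10, 10101-, 1011-0, 11-101, 110-10, 111--1

-00000, -01011, -10110, 00-000, 01-001, 0100-1, 011010, 01110-, 1-0110, 1-1011, 10-110, 101-10, 10101-, 1011-0, 11-101, 110-10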